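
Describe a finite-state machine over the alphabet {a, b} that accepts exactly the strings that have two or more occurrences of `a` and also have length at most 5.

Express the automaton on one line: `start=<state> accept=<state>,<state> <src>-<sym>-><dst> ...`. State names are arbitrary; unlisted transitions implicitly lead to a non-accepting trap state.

start=q0 accept=q3,q6,q7,q10,q11,q14,q15 q0-a->q1 q0-b->q2 q1-a->q3 q1-b->q4 q2-a->q4 q2-b->q5 q3-a->q6 q3-b->q7 q4-a->q7 q4-b->q8 q5-a->q8 q5-b->q9 q6-a->q10 q6-b->q10 q7-a->q10 q7-b->q11 q8-a->q11 q8-b->q12 q9-a->q12 q9-b->q13 q10-a->q14 q10-b->q14 q11-a->q14 q11-b->q15 q12-a->q15 q12-b->q16 q13-a->q16 q13-b->q17 q14-a->q18 q14-b->q18 q15-a->q18 q15-b->q19 q16-a->q19 q16-b->q20 q17-a->q20 q17-b->q21 q18-a->q18 q18-b->q18 q19-a->q18 q19-b->q19 q20-a->q19 q20-b->q20 q21-a->q20 q21-b->q21

Handle the two conditions separately and then intersect. The first has 4 states tracking the count of `a`s, saturating at 3; the second has 7 states tracking the input length, saturating at 6. A product state is a pair (one from each), accepting exactly when both do.
22 states suffice.
          a    b  
>  q0     q1   q2 
   q1     q3   q4 
   q2     q4   q5 
 * q3     q6   q7 
   q4     q7   q8 
   q5     q8   q9 
 * q6    q10  q10 
 * q7    q10  q11 
   q8    q11  q12 
   q9    q12  q13 
 * q10   q14  q14 
 * q11   q14  q15 
   q12   q15  q16 
   q13   q16  q17 
 * q14   q18  q18 
 * q15   q18  q19 
   q16   q19  q20 
   q17   q20  q21 
   q18   q18  q18 
   q19   q18  q19 
   q20   q19  q20 
   q21   q20  q21 
(> = start, * = accepting)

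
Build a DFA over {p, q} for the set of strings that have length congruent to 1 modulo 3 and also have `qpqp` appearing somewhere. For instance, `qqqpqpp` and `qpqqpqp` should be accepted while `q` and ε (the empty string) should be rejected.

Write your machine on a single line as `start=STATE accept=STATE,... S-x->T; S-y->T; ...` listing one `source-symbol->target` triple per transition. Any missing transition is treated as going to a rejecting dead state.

start=A; accept=L; A-p->B; A-q->C; B-p->D; B-q->E; C-p->F; C-q->E; D-p->A; D-q->G; E-p->H; E-q->G; F-p->A; F-q->I; G-p->J; G-q->C; H-p->B; H-q->K; I-p->L; I-q->C; J-p->D; J-q->M; K-p->N; K-q->E; L-p->N; L-q->N; M-p->O; M-q->G; N-p->O; N-q->O; O-p->L; O-q->L

Build one automaton per condition and run them in lockstep. The first has 3 states tracking the input length modulo 3; the second has 5 states tracking whether and how much of `qpqp` has been seen. A product state is a pair (one from each), accepting exactly when both do.
15 states suffice.
       p  q 
>  A   B  C 
   B   D  E 
   C   F  E 
   D   A  G 
   E   H  G 
   F   A  I 
   G   J  C 
   H   B  K 
   I   L  C 
   J   D  M 
   K   N  E 
 * L   N  N 
   M   O  G 
   N   O  O 
   O   L  L 
(> = start, * = accepting)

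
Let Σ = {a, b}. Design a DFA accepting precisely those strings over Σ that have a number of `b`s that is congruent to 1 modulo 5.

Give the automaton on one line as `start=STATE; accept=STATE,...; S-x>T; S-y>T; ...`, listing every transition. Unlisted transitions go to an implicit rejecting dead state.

start=S0; accept=S1; S0-a>S0; S0-b>S1; S1-a>S1; S1-b>S2; S2-a>S2; S2-b>S3; S3-a>S3; S3-b>S4; S4-a>S4; S4-b>S0

The only thing that matters is how many `b`s have appeared, reduced mod 5. Use one state per residue: S0 for 0, …, S4 for 4. Reading `b` moves to the next residue; anything else stays put. S1 is accepting.
        a   b  
>  S0   S0  S1 
 * S1   S1  S2 
   S2   S2  S3 
   S3   S3  S4 
   S4   S4  S0 
(> = start, * = accepting)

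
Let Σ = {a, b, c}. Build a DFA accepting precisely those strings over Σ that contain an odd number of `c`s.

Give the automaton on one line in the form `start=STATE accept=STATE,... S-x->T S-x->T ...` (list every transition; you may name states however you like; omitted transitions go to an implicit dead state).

start=q0 accept=q1 q0-a->q0 q0-b->q0 q0-c->q1 q1-a->q1 q1-b->q1 q1-c->q0

The only thing that matters is how many `c`s have appeared, reduced mod 2. Use one state per residue: q0 for 0, …, q1 for 1. Reading `c` moves to the next residue; anything else stays put. q1 is accepting.
        a   b   c  
>  q0   q0  q0  q1 
 * q1   q1  q1  q0 
(> = start, * = accepting)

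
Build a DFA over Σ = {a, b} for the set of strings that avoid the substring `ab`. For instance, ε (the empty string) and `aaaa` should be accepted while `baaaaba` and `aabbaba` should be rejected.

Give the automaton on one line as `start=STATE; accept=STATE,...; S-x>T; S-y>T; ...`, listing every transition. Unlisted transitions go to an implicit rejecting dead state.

This is the complement of 'contains `ab`'. Use the same substring-matching states — s0 through s2 holding how much of `ab` has just been matched — but flip the accepting set: everything except the trap s2 accepts.
A 3-state machine:
        a   b  
>* s0   s1  s0 
 * s1   s1  s2 
   s2   s2  s2 
(> = start, * = accepting)

start=s0; accept=s0,s1; s0-a>s1; s0-b>s0; s1-a>s1; s1-b>s2; s2-a>s2; s2-b>s2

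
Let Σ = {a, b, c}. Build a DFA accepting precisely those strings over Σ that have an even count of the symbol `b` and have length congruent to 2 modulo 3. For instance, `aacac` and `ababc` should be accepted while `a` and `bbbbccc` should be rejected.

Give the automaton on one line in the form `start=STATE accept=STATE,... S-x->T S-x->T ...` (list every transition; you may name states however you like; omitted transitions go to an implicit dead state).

Build one automaton per condition and run them in lockstep. The first has 2 states tracking the count of `b`s modulo 2; the second has 3 states tracking the input length modulo 3. A product state is a pair (one from each), accepting exactly when both do.
6 states suffice.
        a   b   c  
>  S0   S1  S2  S1 
   S1   S3  S4  S3 
   S2   S4  S3  S4 
 * S3   S0  S5  S0 
   S4   S5  S0  S5 
   S5   S2  S1  S2 
(> = start, * = accepting)

start=S0 accept=S3 S0-a->S1 S0-b->S2 S0-c->S1 S1-a->S3 S1-b->S4 S1-c->S3 S2-a->S4 S2-b->S3 S2-c->S4 S3-a->S0 S3-b->S5 S3-c->S0 S4-a->S5 S4-b->S0 S4-c->S5 S5-a->S2 S5-b->S1 S5-c->S2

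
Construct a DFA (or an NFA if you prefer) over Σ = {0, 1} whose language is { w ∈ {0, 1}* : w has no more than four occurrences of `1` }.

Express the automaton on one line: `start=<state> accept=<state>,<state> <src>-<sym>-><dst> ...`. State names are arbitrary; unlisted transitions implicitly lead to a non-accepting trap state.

start=S0 accept=S0,S1,S2,S3,S4 S0-0->S0 S0-1->S1 S1-0->S1 S1-1->S2 S2-0->S2 S2-1->S3 S3-0->S3 S3-1->S4 S4-0->S4 S4-1->S5 S5-0->S5 S5-1->S5

Count `1`s, saturating at 5: states S0 through S4 mean 0 through 4 `1`s seen; S5 means more than 4. Each `1` increments (capped at S5); other symbols loop. Accept from {S0, S1, S2, S3, S4}.
With 6 states:
        0   1  
>* S0   S0  S1 
 * S1   S1  S2 
 * S2   S2  S3 
 * S3   S3  S4 
 * S4   S4  S5 
   S5   S5  S5 
(> = start, * = accepting)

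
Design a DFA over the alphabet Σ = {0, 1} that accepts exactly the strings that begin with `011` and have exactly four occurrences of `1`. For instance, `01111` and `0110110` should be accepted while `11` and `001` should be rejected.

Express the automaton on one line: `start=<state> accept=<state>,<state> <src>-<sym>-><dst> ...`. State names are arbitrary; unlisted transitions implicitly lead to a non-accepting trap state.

Handle the two conditions separately and then intersect. One (5 states) tracks whether the input so far still matches the prefix `011`; the other (6 states) tracks the count of `1`s, saturating at 5. Each combined state is a pair, one component from each; accept when both components accept.
          0    1  
>  q0     q1   q2 
   q1     q3   q4 
   q2     q2   q5 
   q3     q3   q2 
   q4     q2   q6 
   q5     q5   q7 
   q6     q6   q8 
   q7     q7   q9 
   q8     q8  q10 
   q9     q9  q11 
 * q10   q10  q12 
   q11   q11  q11 
   q12   q12  q12 
(> = start, * = accepting)

start=q0 accept=q10 q0-0->q1 q0-1->q2 q1-0->q3 q1-1->q4 q2-0->q2 q2-1->q5 q3-0->q3 q3-1->q2 q4-0->q2 q4-1->q6 q5-0->q5 q5-1->q7 q6-0->q6 q6-1->q8 q7-0->q7 q7-1->q9 q8-0->q8 q8-1->q10 q9-0->q9 q9-1->q11 q10-0->q10 q10-1->q12 q11-0->q11 q11-1->q11 q12-0->q12 q12-1->q12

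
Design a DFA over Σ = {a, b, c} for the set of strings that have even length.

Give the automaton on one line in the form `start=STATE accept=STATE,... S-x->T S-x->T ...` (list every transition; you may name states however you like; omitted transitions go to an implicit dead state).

start=s0 accept=s0 s0-a->s1 s0-b->s1 s0-c->s1 s1-a->s0 s1-b->s0 s1-c->s0

Count input length modulo 2: every symbol advances one step around the cycle s0 → s1 → s0. Accept at s0.
With 2 states:
        a   b   c  
>* s0   s1  s1  s1 
   s1   s0  s0  s0 
(> = start, * = accepting)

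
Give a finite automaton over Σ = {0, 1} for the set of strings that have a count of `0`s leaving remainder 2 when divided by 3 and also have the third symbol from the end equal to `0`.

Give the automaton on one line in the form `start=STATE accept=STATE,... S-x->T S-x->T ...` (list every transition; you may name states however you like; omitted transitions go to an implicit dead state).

start=s0 accept=s5,s6,s9,s12 s0-0->s1 s0-1->s0 s1-0->s2 s1-1->s3 s2-0->s4 s2-1->s5 s3-0->s6 s3-1->s7 s4-0->s8 s4-1->s0 s5-0->s4 s5-1->s9 s6-0->s4 s6-1->s10 s7-0->s11 s7-1->s7 s8-0->s12 s8-1->s3 s9-0->s4 s9-1->s13 s10-0->s4 s10-1->s9 s11-0->s4 s11-1->s10 s12-0->s4 s12-1->s5 s13-0->s4 s13-1->s13

Handle the two conditions separately and then intersect. The first has 3 states tracking the count of `0`s modulo 3; the second has 15 states tracking the last 3 symbols read. A product state is a pair (one from each), accepting exactly when both do. Equivalent product states are then merged.
14 states suffice.
          0    1  
>  s0     s1   s0 
   s1     s2   s3 
   s2     s4   s5 
   s3     s6   s7 
   s4     s8   s0 
 * s5     s4   s9 
 * s6     s4  s10 
   s7    s11   s7 
   s8    s12   s3 
 * s9     s4  s13 
   s10    s4   s9 
   s11    s4  s10 
 * s12    s4   s5 
   s13    s4  s13 
(> = start, * = accepting)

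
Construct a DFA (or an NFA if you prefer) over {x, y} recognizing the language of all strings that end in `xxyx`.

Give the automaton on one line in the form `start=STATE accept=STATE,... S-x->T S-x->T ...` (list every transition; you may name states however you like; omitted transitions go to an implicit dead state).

Let each state record the length of the longest suffix of the input read so far that is also a prefix of `xxyx`. S1 means the last symbol is `x`; S2 means the last 2 symbols are `xx`; S3 means the last 3 symbols are `xxy`; S4 means the last 4 symbols are `xxyx`. Accept only at S4, where the string currently ends in `xxyx`.
        x   y  
>  S0   S1  S0 
   S1   S2  S0 
   S2   S2  S3 
   S3   S4  S0 
 * S4   S2  S0 
(> = start, * = accepting)

start=S0 accept=S4 S0-x->S1 S0-y->S0 S1-x->S2 S1-y->S0 S2-x->S2 S2-y->S3 S3-x->S4 S3-y->S0 S4-x->S2 S4-y->S0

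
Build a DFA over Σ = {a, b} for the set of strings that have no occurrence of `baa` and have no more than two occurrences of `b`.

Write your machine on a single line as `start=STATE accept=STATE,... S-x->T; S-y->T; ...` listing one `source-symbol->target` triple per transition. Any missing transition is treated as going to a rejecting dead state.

start=q0; accept=q0,q1,q2,q3,q5; q0-a->q0; q0-b->q1; q1-a->q2; q1-b->q3; q2-a->q4; q2-b->q3; q3-a->q5; q3-b->q4; q4-a->q4; q4-b->q4; q5-a->q4; q5-b->q4

Build one automaton per condition and run them in lockstep. The first has 4 states tracking partial matches of the forbidden pattern `baa`; the second has 4 states tracking the count of `b`s, saturating at 3. A product state is a pair (one from each), accepting exactly when both do. After merging equivalent states the machine shrinks.
A 6-state machine:
        a   b  
>* q0   q0  q1 
 * q1   q2  q3 
 * q2   q4  q3 
 * q3   q5  q4 
   q4   q4  q4 
 * q5   q4  q4 
(> = start, * = accepting)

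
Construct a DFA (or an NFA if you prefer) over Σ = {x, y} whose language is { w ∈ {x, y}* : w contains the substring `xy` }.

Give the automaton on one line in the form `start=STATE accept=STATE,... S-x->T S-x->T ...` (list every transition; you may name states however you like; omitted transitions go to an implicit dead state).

start=S0 accept=S2 S0-x->S1 S0-y->S0 S1-x->S1 S1-y->S2 S2-x->S2 S2-y->S2

States S0..S1 record the length of the longest prefix of `xy` that matches the current input suffix. Reaching S2 means `xy` has been seen, and we stay there forever. Accept from S2.
        x   y  
>  S0   S1  S0 
   S1   S1  S2 
 * S2   S2  S2 
(> = start, * = accepting)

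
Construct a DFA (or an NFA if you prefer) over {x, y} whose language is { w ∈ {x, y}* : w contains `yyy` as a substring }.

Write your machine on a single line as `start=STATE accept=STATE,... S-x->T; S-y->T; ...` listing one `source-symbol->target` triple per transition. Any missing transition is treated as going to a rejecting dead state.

start=s0; accept=s3; s0-x->s0; s0-y->s1; s1-x->s0; s1-y->s2; s2-x->s0; s2-y->s3; s3-x->s3; s3-y->s3

States s0..s2 record the length of the longest prefix of `yyy` that matches the current input suffix. Reaching s3 means `yyy` has been seen, and we stay there forever. Accept from s3.
4 states suffice.
        x   y  
>  s0   s0  s1 
   s1   s0  s2 
   s2   s0  s3 
 * s3   s3  s3 
(> = start, * = accepting)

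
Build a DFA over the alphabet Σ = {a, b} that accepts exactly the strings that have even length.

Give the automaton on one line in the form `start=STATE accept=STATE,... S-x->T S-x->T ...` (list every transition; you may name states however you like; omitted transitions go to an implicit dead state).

Only the length mod 2 matters, so use a 2-cycle: from any state, every input symbol moves to the next state, wrapping s1 back to s0. Mark s0 accepting.
2 states suffice.
        a   b  
>* s0   s1  s1 
   s1   s0  s0 
(> = start, * = accepting)

start=s0 accept=s0 s0-a->s1 s0-b->s1 s1-a->s0 s1-b->s0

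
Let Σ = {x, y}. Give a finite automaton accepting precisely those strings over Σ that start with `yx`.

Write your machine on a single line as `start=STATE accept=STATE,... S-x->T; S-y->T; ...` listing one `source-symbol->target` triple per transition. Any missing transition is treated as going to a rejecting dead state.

start=q0; accept=q2; q0-x->q3; q0-y->q1; q1-x->q2; q1-y->q3; q2-x->q2; q2-y->q2; q3-x->q3; q3-y->q3

Walk along `yx` while the input agrees: from q0 take `y` to q1, and so on. Any deviation drops to the rejecting sink q3. Once q2 is reached the prefix is confirmed and every continuation is accepted.
        x   y  
>  q0   q3  q1 
   q1   q2  q3 
 * q2   q2  q2 
   q3   q3  q3 
(> = start, * = accepting)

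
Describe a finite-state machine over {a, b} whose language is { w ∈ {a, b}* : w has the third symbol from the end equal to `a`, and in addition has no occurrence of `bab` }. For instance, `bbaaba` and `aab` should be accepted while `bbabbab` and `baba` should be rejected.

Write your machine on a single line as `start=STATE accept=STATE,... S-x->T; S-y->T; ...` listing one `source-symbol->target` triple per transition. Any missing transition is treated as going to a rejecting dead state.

Build one automaton per condition and run them in lockstep. One (15 states) tracks the last 3 symbols read; the other (4 states) tracks partial matches of the forbidden pattern `bab`. Each combined state is a pair, one component from each; accept when both components accept. Equivalent product states are then merged.
With 11 states:
          a    b  
>  q0     q1   q2 
   q1     q3   q4 
   q2     q5   q2 
   q3     q6   q7 
   q4     q8   q9 
   q5     q3  q10 
 * q6     q6   q7 
 * q7     q8   q9 
 * q8     q3  q10 
 * q9     q5   q2 
   q10   q10  q10 
(> = start, * = accepting)

start=q0; accept=q6,q7,q8,q9; q0-a->q1; q0-b->q2; q1-a->q3; q1-b->q4; q2-a->q5; q2-b->q2; q3-a->q6; q3-b->q7; q4-a->q8; q4-b->q9; q5-a->q3; q5-b->q10; q6-a->q6; q6-b->q7; q7-a->q8; q7-b->q9; q8-a->q3; q8-b->q10; q9-a->q5; q9-b->q2; q10-a->q10; q10-b->q10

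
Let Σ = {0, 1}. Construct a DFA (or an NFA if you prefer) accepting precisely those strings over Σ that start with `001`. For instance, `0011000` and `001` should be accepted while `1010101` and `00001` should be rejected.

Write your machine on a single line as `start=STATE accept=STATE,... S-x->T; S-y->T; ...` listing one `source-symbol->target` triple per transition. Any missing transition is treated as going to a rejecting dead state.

Check the first 3 symbols one by one: q0 through q2 record how many have matched `001` so far; any wrong symbol goes to the dead state q4. After all 3 match we enter the accepting sink q3.
5 states suffice.
        0   1  
>  q0   q1  q4 
   q1   q2  q4 
   q2   q4  q3 
 * q3   q3  q3 
   q4   q4  q4 
(> = start, * = accepting)

start=q0; accept=q3; q0-0->q1; q0-1->q4; q1-0->q2; q1-1->q4; q2-0->q4; q2-1->q3; q3-0->q3; q3-1->q3; q4-0->q4; q4-1->q4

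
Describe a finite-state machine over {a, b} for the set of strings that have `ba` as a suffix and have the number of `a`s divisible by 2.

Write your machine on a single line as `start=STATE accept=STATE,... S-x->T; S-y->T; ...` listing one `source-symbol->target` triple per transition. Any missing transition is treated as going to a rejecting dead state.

start=q0; accept=q3; q0-a->q1; q0-b->q0; q1-a->q0; q1-b->q2; q2-a->q3; q2-b->q2; q3-a->q1; q3-b->q0

Run two small machines in parallel and take their product. The first has 3 states tracking how much of the suffix `ba` has currently been matched; the second has 2 states tracking the count of `a`s modulo 2. A product state is a pair (one from each), accepting exactly when both do. After merging equivalent states the machine shrinks.
A 4-state machine:
        a   b  
>  q0   q1  q0 
   q1   q0  q2 
   q2   q3  q2 
 * q3   q1  q0 
(> = start, * = accepting)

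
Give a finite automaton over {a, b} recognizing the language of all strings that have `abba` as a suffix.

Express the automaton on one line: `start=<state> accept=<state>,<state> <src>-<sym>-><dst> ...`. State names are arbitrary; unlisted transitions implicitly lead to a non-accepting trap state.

start=q0 accept=q4 q0-a->q1 q0-b->q0 q1-a->q1 q1-b->q2 q2-a->q1 q2-b->q3 q3-a->q4 q3-b->q0 q4-a->q1 q4-b->q2

Let each state record the length of the longest suffix of the input read so far that is also a prefix of `abba`. q1 means the last symbol is `a`; q2 means the last 2 symbols are `ab`; q3 means the last 3 symbols are `abb`; q4 means the last 4 symbols are `abba`. Accept only at q4, where the string currently ends in `abba`.
With 5 states:
        a   b  
>  q0   q1  q0 
   q1   q1  q2 
   q2   q1  q3 
   q3   q4  q0 
 * q4   q1  q2 
(> = start, * = accepting)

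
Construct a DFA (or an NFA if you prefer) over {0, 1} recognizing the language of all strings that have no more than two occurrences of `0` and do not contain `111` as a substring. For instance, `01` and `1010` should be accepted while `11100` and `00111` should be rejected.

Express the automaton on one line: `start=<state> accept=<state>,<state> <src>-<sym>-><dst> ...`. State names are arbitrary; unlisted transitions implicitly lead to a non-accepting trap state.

start=s0 accept=s0,s1,s2,s3,s4,s5,s7,s8,s11 s0-0->s1 s0-1->s2 s1-0->s3 s1-1->s4 s2-0->s1 s2-1->s5 s3-0->s6 s3-1->s7 s4-0->s3 s4-1->s8 s5-0->s1 s5-1->s9 s6-0->s6 s6-1->s10 s7-0->s6 s7-1->s11 s8-0->s3 s8-1->s12 s9-0->s12 s9-1->s9 s10-0->s6 s10-1->s13 s11-0->s6 s11-1->s14 s12-0->s14 s12-1->s12 s13-0->s6 s13-1->s15 s14-0->s15 s14-1->s14 s15-0->s15 s15-1->s15

Run two small machines in parallel and take their product. One (4 states) tracks the count of `0`s, saturating at 3; the other (4 states) tracks partial matches of the forbidden pattern `111`. Each combined state is a pair, one component from each; accept when both components accept.
16 states suffice.
          0    1  
>* s0     s1   s2 
 * s1     s3   s4 
 * s2     s1   s5 
 * s3     s6   s7 
 * s4     s3   s8 
 * s5     s1   s9 
   s6     s6  s10 
 * s7     s6  s11 
 * s8     s3  s12 
   s9    s12   s9 
   s10    s6  s13 
 * s11    s6  s14 
   s12   s14  s12 
   s13    s6  s15 
   s14   s15  s14 
   s15   s15  s15 
(> = start, * = accepting)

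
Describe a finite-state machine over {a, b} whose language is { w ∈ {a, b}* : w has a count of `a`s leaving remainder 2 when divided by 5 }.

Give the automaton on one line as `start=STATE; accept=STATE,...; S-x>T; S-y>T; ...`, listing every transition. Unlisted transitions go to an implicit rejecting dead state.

start=s0; accept=s2; s0-a>s1; s0-b>s0; s1-a>s2; s1-b>s1; s2-a>s3; s2-b>s2; s3-a>s4; s3-b>s3; s4-a>s0; s4-b>s4

The only thing that matters is how many `a`s have appeared, reduced mod 5. Use one state per residue: s0 for 0, …, s4 for 4. Reading `a` moves to the next residue; anything else stays put. s2 is accepting.
With 5 states:
        a   b  
>  s0   s1  s0 
   s1   s2  s1 
 * s2   s3  s2 
   s3   s4  s3 
   s4   s0  s4 
(> = start, * = accepting)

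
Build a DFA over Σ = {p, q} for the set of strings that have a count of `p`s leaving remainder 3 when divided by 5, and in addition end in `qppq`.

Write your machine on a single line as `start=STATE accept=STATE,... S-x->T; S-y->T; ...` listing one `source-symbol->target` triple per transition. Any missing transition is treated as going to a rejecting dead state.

Run two small machines in parallel and take their product. The first has 5 states tracking the count of `p`s modulo 5; the second has 5 states tracking how much of the suffix `qppq` has currently been matched. A product state is a pair (one from each), accepting exactly when both do. Minimizing collapses redundant product states.
        p   q  
>  S0   S1  S0 
   S1   S2  S3 
   S2   S4  S2 
   S3   S5  S3 
   S4   S6  S4 
   S5   S7  S2 
   S6   S0  S6 
   S7   S6  S8 
 * S8   S6  S4 
(> = start, * = accepting)

start=S0; accept=S8; S0-p->S1; S0-q->S0; S1-p->S2; S1-q->S3; S2-p->S4; S2-q->S2; S3-p->S5; S3-q->S3; S4-p->S6; S4-q->S4; S5-p->S7; S5-q->S2; S6-p->S0; S6-q->S6; S7-p->S6; S7-q->S8; S8-p->S6; S8-q->S4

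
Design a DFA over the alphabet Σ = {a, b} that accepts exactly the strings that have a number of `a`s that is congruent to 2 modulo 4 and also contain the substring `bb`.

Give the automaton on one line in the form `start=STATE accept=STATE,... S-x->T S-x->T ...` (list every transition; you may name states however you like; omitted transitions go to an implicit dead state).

Handle the two conditions separately and then intersect. One (4 states) tracks the count of `a`s modulo 4; the other (3 states) tracks whether and how much of `bb` has been seen. Each combined state is a pair, one component from each; accept when both components accept.
          a    b  
>  q0     q1   q2 
   q1     q3   q4 
   q2     q1   q5 
   q3     q6   q7 
   q4     q3   q8 
   q5     q8   q5 
   q6     q0   q9 
   q7     q6  q10 
   q8    q10   q8 
   q9     q0  q11 
 * q10   q11  q10 
   q11    q5  q11 
(> = start, * = accepting)

start=q0 accept=q10 q0-a->q1 q0-b->q2 q1-a->q3 q1-b->q4 q2-a->q1 q2-b->q5 q3-a->q6 q3-b->q7 q4-a->q3 q4-b->q8 q5-a->q8 q5-b->q5 q6-a->q0 q6-b->q9 q7-a->q6 q7-b->q10 q8-a->q10 q8-b->q8 q9-a->q0 q9-b->q11 q10-a->q11 q10-b->q10 q11-a->q5 q11-b->q11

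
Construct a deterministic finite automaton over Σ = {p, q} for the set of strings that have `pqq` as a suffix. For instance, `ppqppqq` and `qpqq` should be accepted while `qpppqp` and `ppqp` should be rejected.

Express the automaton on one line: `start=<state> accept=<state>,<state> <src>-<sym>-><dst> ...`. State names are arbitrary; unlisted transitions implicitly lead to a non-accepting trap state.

Let each state record the length of the longest suffix of the input read so far that is also a prefix of `pqq`. s1 means the last symbol is `p`; s2 means the last 2 symbols are `pq`; s3 means the last 3 symbols are `pqq`. Accept only at s3, where the string currently ends in `pqq`.
        p   q  
>  s0   s1  s0 
   s1   s1  s2 
   s2   s1  s3 
 * s3   s1  s0 
(> = start, * = accepting)

start=s0 accept=s3 s0-p->s1 s0-q->s0 s1-p->s1 s1-q->s2 s2-p->s1 s2-q->s3 s3-p->s1 s3-q->s0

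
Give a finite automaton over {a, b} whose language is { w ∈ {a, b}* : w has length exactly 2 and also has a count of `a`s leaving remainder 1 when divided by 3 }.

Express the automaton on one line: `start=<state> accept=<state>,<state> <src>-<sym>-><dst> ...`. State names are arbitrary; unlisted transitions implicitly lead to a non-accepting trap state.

Run two small machines in parallel and take their product. The first has 4 states tracking the input length, saturating at 3; the second has 3 states tracking the count of `a`s modulo 3. A product state is a pair (one from each), accepting exactly when both do.
9 states suffice.
        a   b  
>  S0   S1  S2 
   S1   S3  S4 
   S2   S4  S5 
   S3   S6  S7 
 * S4   S7  S8 
   S5   S8  S6 
   S6   S8  S6 
   S7   S6  S7 
   S8   S7  S8 
(> = start, * = accepting)

start=S0 accept=S4 S0-a->S1 S0-b->S2 S1-a->S3 S1-b->S4 S2-a->S4 S2-b->S5 S3-a->S6 S3-b->S7 S4-a->S7 S4-b->S8 S5-a->S8 S5-b->S6 S6-a->S8 S6-b->S6 S7-a->S6 S7-b->S7 S8-a->S7 S8-b->S8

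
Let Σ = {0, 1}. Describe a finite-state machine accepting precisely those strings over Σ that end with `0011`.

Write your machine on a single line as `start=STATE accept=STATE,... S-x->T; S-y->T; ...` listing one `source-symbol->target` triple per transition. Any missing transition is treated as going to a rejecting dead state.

start=q0; accept=q4; q0-0->q1; q0-1->q0; q1-0->q2; q1-1->q0; q2-0->q2; q2-1->q3; q3-0->q1; q3-1->q4; q4-0->q1; q4-1->q0

Let each state record the length of the longest suffix of the input read so far that is also a prefix of `0011`. q1 means the last symbol is `0`; q2 means the last 2 symbols are `00`; q3 means the last 3 symbols are `001`; q4 means the last 4 symbols are `0011`. Accept only at q4, where the string currently ends in `0011`.
A 5-state machine:
        0   1  
>  q0   q1  q0 
   q1   q2  q0 
   q2   q2  q3 
   q3   q1  q4 
 * q4   q1  q0 
(> = start, * = accepting)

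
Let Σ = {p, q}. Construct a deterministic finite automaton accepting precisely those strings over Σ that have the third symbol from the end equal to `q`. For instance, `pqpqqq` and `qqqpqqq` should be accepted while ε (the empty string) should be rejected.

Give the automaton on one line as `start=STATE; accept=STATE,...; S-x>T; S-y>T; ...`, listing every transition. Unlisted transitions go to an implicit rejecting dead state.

Because acceptance depends on a position counted from the end, the machine has to buffer the most recent 3 symbols. Make each state the string of the last up-to-3 symbols read; on input `x` shift the window left and append `x`. Accept when the buffered window has length 3 and begins with `q`.
15 states suffice.
          p    q  
>  s0     s1   s2 
   s1     s3   s4 
   s2     s5   s6 
   s3     s7   s8 
   s4     s9  s10 
   s5    s11  s12 
   s6    s13  s14 
   s7     s7   s8 
   s8     s9  s10 
   s9    s11  s12 
   s10   s13  s14 
 * s11    s7   s8 
 * s12    s9  s10 
 * s13   s11  s12 
 * s14   s13  s14 
(> = start, * = accepting)

start=s0; accept=s11,s12,s13,s14; s0-p>s1; s0-q>s2; s1-p>s3; s1-q>s4; s2-p>s5; s2-q>s6; s3-p>s7; s3-q>s8; s4-p>s9; s4-q>s10; s5-p>s11; s5-q>s12; s6-p>s13; s6-q>s14; s7-p>s7; s7-q>s8; s8-p>s9; s8-q>s10; s9-p>s11; s9-q>s12; s10-p>s13; s10-q>s14; s11-p>s7; s11-q>s8; s12-p>s9; s12-q>s10; s13-p>s11; s13-q>s12; s14-p>s13; s14-q>s14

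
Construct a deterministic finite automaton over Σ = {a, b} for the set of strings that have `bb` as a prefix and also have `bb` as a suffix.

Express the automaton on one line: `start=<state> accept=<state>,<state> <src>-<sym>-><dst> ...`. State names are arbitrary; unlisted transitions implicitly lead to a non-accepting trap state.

Run two small machines in parallel and take their product. One (4 states) tracks whether the input so far still matches the prefix `bb`; the other (3 states) tracks how much of the suffix `bb` has currently been matched. Each combined state is a pair, one component from each; accept when both components accept.
An 8-state machine:
        a   b  
>  s0   s1  s2 
   s1   s1  s3 
   s2   s1  s4 
   s3   s1  s5 
 * s4   s6  s4 
   s5   s1  s5 
   s6   s6  s7 
   s7   s6  s4 
(> = start, * = accepting)

start=s0 accept=s4 s0-a->s1 s0-b->s2 s1-a->s1 s1-b->s3 s2-a->s1 s2-b->s4 s3-a->s1 s3-b->s5 s4-a->s6 s4-b->s4 s5-a->s1 s5-b->s5 s6-a->s6 s6-b->s7 s7-a->s6 s7-b->s4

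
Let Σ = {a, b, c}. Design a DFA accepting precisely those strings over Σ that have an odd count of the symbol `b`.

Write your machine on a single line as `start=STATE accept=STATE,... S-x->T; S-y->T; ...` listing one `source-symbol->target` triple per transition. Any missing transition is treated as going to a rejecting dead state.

Keep the running count of `b`s modulo 2: each `b` advances along the cycle q0 → q1 → q0 while other symbols loop. Accept at q1.
A 2-state machine:
        a   b   c  
>  q0   q0  q1  q0 
 * q1   q1  q0  q1 
(> = start, * = accepting)

start=q0; accept=q1; q0-a->q0; q0-b->q1; q0-c->q0; q1-a->q1; q1-b->q0; q1-c->q1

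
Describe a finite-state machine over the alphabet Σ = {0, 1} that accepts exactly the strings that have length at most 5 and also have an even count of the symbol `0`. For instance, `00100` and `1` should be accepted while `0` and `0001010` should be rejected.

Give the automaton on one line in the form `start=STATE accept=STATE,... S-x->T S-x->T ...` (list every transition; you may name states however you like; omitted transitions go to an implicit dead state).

start=A accept=A,C,D,G,H,K A-0->B A-1->C B-0->D B-1->E C-0->E C-1->D D-0->F D-1->G E-0->G E-1->F F-0->H F-1->I G-0->I G-1->H H-0->J H-1->K I-0->K I-1->J J-0->L J-1->M K-0->M K-1->L L-0->M L-1->L M-0->L M-1->M

Build one automaton per condition and run them in lockstep. One (7 states) tracks the input length, saturating at 6; the other (2 states) tracks the count of `0`s modulo 2. Each combined state is a pair, one component from each; accept when both components accept.
13 states suffice.
       0  1 
>* A   B  C 
   B   D  E 
 * C   E  D 
 * D   F  G 
   E   G  F 
   F   H  I 
 * G   I  H 
 * H   J  K 
   I   K  J 
   J   L  M 
 * K   M  L 
   L   M  L 
   M   L  M 
(> = start, * = accepting)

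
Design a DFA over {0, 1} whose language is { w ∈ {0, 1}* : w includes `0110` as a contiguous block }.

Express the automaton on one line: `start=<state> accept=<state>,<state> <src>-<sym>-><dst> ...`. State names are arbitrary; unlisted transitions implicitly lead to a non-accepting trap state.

start=s0 accept=s4 s0-0->s1 s0-1->s0 s1-0->s1 s1-1->s2 s2-0->s1 s2-1->s3 s3-0->s4 s3-1->s0 s4-0->s4 s4-1->s4

States s0..s3 record the length of the longest prefix of `0110` that matches the current input suffix. Reaching s4 means `0110` has been seen, and we stay there forever. Accept from s4.
5 states suffice.
        0   1  
>  s0   s1  s0 
   s1   s1  s2 
   s2   s1  s3 
   s3   s4  s0 
 * s4   s4  s4 
(> = start, * = accepting)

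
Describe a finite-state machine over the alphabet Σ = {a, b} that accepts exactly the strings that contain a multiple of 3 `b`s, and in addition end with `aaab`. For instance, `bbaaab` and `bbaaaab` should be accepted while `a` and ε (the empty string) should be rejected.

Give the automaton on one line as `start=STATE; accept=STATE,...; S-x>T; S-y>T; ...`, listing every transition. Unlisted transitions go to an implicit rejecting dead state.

start=S0; accept=S6; S0-a>S0; S0-b>S1; S1-a>S1; S1-b>S2; S2-a>S3; S2-b>S0; S3-a>S4; S3-b>S0; S4-a>S5; S4-b>S0; S5-a>S5; S5-b>S6; S6-a>S0; S6-b>S1

Handle the two conditions separately and then intersect. One (3 states) tracks the count of `b`s modulo 3; the other (5 states) tracks how much of the suffix `aaab` has currently been matched. Each combined state is a pair, one component from each; accept when both components accept. After merging equivalent states the machine shrinks.
A 7-state machine:
        a   b  
>  S0   S0  S1 
   S1   S1  S2 
   S2   S3  S0 
   S3   S4  S0 
   S4   S5  S0 
   S5   S5  S6 
 * S6   S0  S1 
(> = start, * = accepting)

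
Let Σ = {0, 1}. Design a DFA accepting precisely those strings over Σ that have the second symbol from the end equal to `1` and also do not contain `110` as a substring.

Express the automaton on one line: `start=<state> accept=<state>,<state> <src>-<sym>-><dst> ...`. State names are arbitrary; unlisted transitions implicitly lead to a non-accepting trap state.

Build one automaton per condition and run them in lockstep. One (7 states) tracks the last 2 symbols read; the other (4 states) tracks partial matches of the forbidden pattern `110`. Each combined state is a pair, one component from each; accept when both components accept.
          0    1  
>  s0     s1   s2 
   s1     s3   s4 
   s2     s5   s6 
   s3     s3   s4 
   s4     s5   s6 
 * s5     s3   s4 
 * s6     s7   s6 
   s7     s8   s9 
   s8     s8   s9 
   s9     s7  s10 
   s10    s7  s10 
(> = start, * = accepting)

start=s0 accept=s5,s6 s0-0->s1 s0-1->s2 s1-0->s3 s1-1->s4 s2-0->s5 s2-1->s6 s3-0->s3 s3-1->s4 s4-0->s5 s4-1->s6 s5-0->s3 s5-1->s4 s6-0->s7 s6-1->s6 s7-0->s8 s7-1->s9 s8-0->s8 s8-1->s9 s9-0->s7 s9-1->s10 s10-0->s7 s10-1->s10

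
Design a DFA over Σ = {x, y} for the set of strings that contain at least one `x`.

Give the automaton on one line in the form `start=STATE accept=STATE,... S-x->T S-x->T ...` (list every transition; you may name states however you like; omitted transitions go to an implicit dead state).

Count `x`s, saturating at 2: state A means no `x` yet, B means one `x` seen, C means more than one. Each `x` increments (capped at C); other symbols loop. Accept from {B, C}.
       x  y 
>  A   B  A 
 * B   C  B 
 * C   C  C 
(> = start, * = accepting)

start=A accept=B,C A-x->B A-y->A B-x->C B-y->B C-x->C C-y->C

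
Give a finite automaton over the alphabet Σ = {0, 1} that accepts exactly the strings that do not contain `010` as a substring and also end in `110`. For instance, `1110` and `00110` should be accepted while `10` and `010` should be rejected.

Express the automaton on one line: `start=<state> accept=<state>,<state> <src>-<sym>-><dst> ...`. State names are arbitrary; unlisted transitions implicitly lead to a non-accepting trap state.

Build one automaton per condition and run them in lockstep. One (4 states) tracks partial matches of the forbidden pattern `010`; the other (4 states) tracks how much of the suffix `110` has currently been matched. Each combined state is a pair, one component from each; accept when both components accept.
10 states suffice.
        0   1  
>  s0   s1  s2 
   s1   s1  s3 
   s2   s1  s4 
   s3   s5  s4 
   s4   s6  s4 
   s5   s5  s7 
 * s6   s1  s3 
   s7   s5  s8 
   s8   s9  s8 
   s9   s5  s7 
(> = start, * = accepting)

start=s0 accept=s6 s0-0->s1 s0-1->s2 s1-0->s1 s1-1->s3 s2-0->s1 s2-1->s4 s3-0->s5 s3-1->s4 s4-0->s6 s4-1->s4 s5-0->s5 s5-1->s7 s6-0->s1 s6-1->s3 s7-0->s5 s7-1->s8 s8-0->s9 s8-1->s8 s9-0->s5 s9-1->s7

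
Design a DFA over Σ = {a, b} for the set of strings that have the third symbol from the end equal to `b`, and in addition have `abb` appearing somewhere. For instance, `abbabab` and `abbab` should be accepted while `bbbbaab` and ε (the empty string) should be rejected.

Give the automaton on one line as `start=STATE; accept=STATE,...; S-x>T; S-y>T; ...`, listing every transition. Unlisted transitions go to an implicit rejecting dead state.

Handle the two conditions separately and then intersect. One (15 states) tracks the last 3 symbols read; the other (4 states) tracks whether and how much of `abb` has been seen. Each combined state is a pair, one component from each; accept when both components accept. Equivalent product states are then merged.
          a    b  
>  s0     s1   s0 
   s1     s1   s2 
   s2     s1   s3 
   s3     s4   s5 
 * s4     s6   s7 
 * s5     s4   s5 
 * s6     s8   s9 
 * s7    s10   s3 
   s8     s8   s9 
   s9    s10   s3 
   s10    s6   s7 
(> = start, * = accepting)

start=s0; accept=s4,s5,s6,s7; s0-a>s1; s0-b>s0; s1-a>s1; s1-b>s2; s2-a>s1; s2-b>s3; s3-a>s4; s3-b>s5; s4-a>s6; s4-b>s7; s5-a>s4; s5-b>s5; s6-a>s8; s6-b>s9; s7-a>s10; s7-b>s3; s8-a>s8; s8-b>s9; s9-a>s10; s9-b>s3; s10-a>s6; s10-b>s7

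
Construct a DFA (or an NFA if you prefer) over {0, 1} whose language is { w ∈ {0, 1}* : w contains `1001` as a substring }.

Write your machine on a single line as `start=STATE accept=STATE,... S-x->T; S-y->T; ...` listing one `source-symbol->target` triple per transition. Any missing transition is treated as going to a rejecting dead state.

Track how much of `1001` has been matched so far: state A is no progress, E is the absorbing accept state reached once `1001` has occurred. Intermediate states record partial matches; on a mismatch, fall back to the longest reusable overlap.
A 5-state machine:
       0  1 
>  A   A  B 
   B   C  B 
   C   D  B 
   D   A  E 
 * E   E  E 
(> = start, * = accepting)

start=A; accept=E; A-0->A; A-1->B; B-0->C; B-1->B; C-0->D; C-1->B; D-0->A; D-1->E; E-0->E; E-1->E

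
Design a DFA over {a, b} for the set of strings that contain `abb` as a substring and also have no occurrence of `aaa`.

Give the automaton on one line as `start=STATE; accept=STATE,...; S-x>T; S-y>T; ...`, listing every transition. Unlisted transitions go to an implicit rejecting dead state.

Build one automaton per condition and run them in lockstep. One (4 states) tracks whether and how much of `abb` has been seen; the other (4 states) tracks partial matches of the forbidden pattern `aaa`. Each combined state is a pair, one component from each; accept when both components accept. Minimizing collapses redundant product states.
        a   b  
>  q0   q1  q0 
   q1   q2  q3 
   q2   q4  q3 
   q3   q1  q5 
   q4   q4  q4 
 * q5   q6  q5 
 * q6   q7  q5 
 * q7   q4  q5 
(> = start, * = accepting)

start=q0; accept=q5,q6,q7; q0-a>q1; q0-b>q0; q1-a>q2; q1-b>q3; q2-a>q4; q2-b>q3; q3-a>q1; q3-b>q5; q4-a>q4; q4-b>q4; q5-a>q6; q5-b>q5; q6-a>q7; q6-b>q5; q7-a>q4; q7-b>q5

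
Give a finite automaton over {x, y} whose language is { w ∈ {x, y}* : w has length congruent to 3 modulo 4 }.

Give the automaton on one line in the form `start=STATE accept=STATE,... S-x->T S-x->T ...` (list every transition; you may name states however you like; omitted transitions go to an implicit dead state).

start=q0 accept=q3 q0-x->q1 q0-y->q1 q1-x->q2 q1-y->q2 q2-x->q3 q2-y->q3 q3-x->q0 q3-y->q0

Only the length mod 4 matters, so use a 4-cycle: from any state, every input symbol moves to the next state, wrapping q3 back to q0. Mark q3 accepting.
4 states suffice.
        x   y  
>  q0   q1  q1 
   q1   q2  q2 
   q2   q3  q3 
 * q3   q0  q0 
(> = start, * = accepting)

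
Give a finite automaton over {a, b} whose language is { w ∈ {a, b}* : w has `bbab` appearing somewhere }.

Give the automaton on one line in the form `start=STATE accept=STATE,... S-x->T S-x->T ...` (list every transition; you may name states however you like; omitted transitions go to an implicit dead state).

States S0..S3 record the length of the longest prefix of `bbab` that matches the current input suffix. Reaching S4 means `bbab` has been seen, and we stay there forever. Accept from S4.
With 5 states:
        a   b  
>  S0   S0  S1 
   S1   S0  S2 
   S2   S3  S2 
   S3   S0  S4 
 * S4   S4  S4 
(> = start, * = accepting)

start=S0 accept=S4 S0-a->S0 S0-b->S1 S1-a->S0 S1-b->S2 S2-a->S3 S2-b->S2 S3-a->S0 S3-b->S4 S4-a->S4 S4-b->S4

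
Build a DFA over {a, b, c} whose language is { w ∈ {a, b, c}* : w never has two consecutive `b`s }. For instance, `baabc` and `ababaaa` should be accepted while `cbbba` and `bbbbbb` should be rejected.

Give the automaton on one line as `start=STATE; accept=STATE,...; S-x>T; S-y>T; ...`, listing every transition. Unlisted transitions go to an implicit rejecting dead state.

start=q0; accept=q0,q1; q0-a>q0; q0-b>q1; q0-c>q0; q1-a>q0; q1-b>q2; q1-c>q0; q2-a>q2; q2-b>q2; q2-c>q2

Track partial matches of the forbidden pattern `bb`. State q2 is a dead state reached once `bb` has occurred; every other state accepts. q0 means no part of `bb` is currently matched.
With 3 states:
        a   b   c  
>* q0   q0  q1  q0 
 * q1   q0  q2  q0 
   q2   q2  q2  q2 
(> = start, * = accepting)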